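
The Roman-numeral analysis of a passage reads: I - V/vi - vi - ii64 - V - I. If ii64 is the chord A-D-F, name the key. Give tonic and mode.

C major

The anchor chord is a minor triad on D, labeled ii64.
Counting down one scale step from D places the tonic on C; a minor triad on degree 2 is diatonic only in major.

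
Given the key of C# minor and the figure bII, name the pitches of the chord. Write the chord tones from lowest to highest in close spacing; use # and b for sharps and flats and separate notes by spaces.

D F# A

bII is the Neapolitan chord — a major triad on the lowered second degree. In C# minor that root is D.
So the chord is D-F#-A.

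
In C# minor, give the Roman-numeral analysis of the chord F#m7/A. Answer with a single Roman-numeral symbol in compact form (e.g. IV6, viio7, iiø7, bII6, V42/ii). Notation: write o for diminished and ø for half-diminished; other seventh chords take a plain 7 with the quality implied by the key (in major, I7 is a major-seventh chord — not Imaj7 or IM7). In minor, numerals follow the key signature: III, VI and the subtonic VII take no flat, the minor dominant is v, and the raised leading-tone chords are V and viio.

iv65

The pitches F#-A-C#-E form a minor seventh chord rooted on F#.
In C# minor, F# is the subdominant; the diatonic minor seventh chord there is iv7.
With A in the bass the chord is in first inversion, so the figured bass is 65.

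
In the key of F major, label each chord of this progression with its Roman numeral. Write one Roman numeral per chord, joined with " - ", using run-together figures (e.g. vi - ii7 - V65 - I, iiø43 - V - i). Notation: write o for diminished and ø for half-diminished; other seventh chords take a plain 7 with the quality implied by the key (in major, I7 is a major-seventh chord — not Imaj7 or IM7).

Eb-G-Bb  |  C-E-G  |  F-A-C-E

Eb-G-Bb is non-diatonic — bVII, a mixture chord from F minor.
C-E-G: root C is the dominant; major triad there is V.
F-A-C-E: major seventh chord on F = scale degree 1 → I7.

bVII - V - I7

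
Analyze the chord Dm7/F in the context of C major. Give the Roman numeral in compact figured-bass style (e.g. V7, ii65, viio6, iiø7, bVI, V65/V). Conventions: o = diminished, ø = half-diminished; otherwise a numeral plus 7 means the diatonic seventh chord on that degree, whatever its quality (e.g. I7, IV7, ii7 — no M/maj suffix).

ii65

Stacked in thirds the chord is D-F-A-C: a minor seventh chord on D.
In C major, D is the supertonic; the diatonic minor seventh chord there is ii7.
With F in the bass the chord is in first inversion, so the figured bass is 65.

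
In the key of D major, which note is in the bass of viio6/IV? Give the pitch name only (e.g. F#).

A

The applied chord viio6/IV is rooted on F#: F#-A-C.
The figure 6 means first inversion — the third is in the bass.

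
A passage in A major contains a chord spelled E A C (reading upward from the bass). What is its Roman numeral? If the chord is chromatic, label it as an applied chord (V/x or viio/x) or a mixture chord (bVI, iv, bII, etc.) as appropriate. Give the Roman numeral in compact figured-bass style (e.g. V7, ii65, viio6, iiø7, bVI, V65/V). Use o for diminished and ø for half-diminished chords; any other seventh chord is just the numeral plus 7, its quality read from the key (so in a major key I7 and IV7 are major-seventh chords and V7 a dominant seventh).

The pitches A-C-E form a minor triad rooted on A.
A is the first degree of A major. This is the minor tonic, borrowed from the parallel minor.
With E in the bass the chord is in second inversion, so the figured bass is 64.

i64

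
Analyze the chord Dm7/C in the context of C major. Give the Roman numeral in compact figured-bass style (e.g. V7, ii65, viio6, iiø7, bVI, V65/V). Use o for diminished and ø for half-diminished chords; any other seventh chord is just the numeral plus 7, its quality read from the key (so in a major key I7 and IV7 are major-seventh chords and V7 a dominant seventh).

Stacked in thirds the chord is D-F-A-C: a minor seventh chord on D.
In C major, D is the supertonic; the diatonic minor seventh chord there is ii7.
With C in the bass the chord is in third inversion, so the figured bass is 42.

ii42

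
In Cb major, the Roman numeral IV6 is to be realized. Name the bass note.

IV in Cb major has root Fb; the chord is Fb-Ab-Cb.
The figure 6 means first inversion — the third is in the bass.

Ab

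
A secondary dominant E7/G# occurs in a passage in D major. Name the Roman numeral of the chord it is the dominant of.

V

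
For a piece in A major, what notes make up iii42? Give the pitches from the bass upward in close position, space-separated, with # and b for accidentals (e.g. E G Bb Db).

The numeral's case and figure indicate a minor seventh chord. In A major its root, the third degree, is C#.
Stacking thirds from C# gives C#-E-G#-B.
With the 42 figure the chord is in third inversion; from the bass B upward in close position it reads B-C#-E-G#.

B C# E G#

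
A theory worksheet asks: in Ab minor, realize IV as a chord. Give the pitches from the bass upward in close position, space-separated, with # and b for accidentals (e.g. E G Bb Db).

Db F Ab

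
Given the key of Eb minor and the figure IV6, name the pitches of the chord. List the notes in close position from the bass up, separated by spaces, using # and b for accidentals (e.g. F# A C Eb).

C Eb Ab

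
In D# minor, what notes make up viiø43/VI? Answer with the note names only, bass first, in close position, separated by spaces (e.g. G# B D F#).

E G# A# C#

viiø43/VI is a secondary leading-tone chord. The target VI is B in D# minor; the applied chord is rooted a semitone below, on A#.
Building a half-diminished seventh chord on A# gives A#-C#-E-G#.
With the 43 figure the chord is in second inversion; from the bass E upward in close position it reads E-G#-A#-C#.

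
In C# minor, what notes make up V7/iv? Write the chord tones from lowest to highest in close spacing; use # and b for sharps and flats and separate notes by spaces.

V7/iv is a secondary dominant — the dominant seventh of iv. iv in C# minor is F#, so the applied chord's root is C#, a perfect fifth above.
Building a dominant seventh chord on C# gives C#-E#-G#-B.

C# E# G# B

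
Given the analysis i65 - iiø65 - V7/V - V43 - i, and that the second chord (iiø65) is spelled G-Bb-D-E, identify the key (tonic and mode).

D minor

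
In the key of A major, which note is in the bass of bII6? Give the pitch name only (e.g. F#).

D

bII in A major has root Bb; the chord is Bb-D-F.
The figure 6 means first inversion — the third is in the bass.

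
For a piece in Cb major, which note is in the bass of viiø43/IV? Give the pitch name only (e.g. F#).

The applied chord viiø43/IV is rooted on Eb: Eb-Gb-Bbb-Db.
The figure 43 means second inversion — the fifth is in the bass.

Bbb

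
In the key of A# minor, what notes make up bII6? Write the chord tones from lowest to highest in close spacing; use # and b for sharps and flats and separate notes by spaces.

bII6 is the Neapolitan sixth — a major triad on the lowered second degree, here in its customary first inversion. In A# minor that root is B.
So the chord is B-D#-F#.
With the 6 figure the chord is in first inversion; from the bass D# upward in close position it reads D#-F#-B.

D# F# B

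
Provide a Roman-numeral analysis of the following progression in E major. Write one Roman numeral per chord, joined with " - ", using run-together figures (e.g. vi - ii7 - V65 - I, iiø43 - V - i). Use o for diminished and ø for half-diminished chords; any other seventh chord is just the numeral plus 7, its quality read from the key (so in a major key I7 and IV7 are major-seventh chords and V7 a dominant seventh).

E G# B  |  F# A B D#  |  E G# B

E-G#-B: root E is the tonic; major triad there is I.
F#-A-B-D# has root B, degree 5 in E major, so V43.
E-G#-B has root E, degree 1 in E major, so I.

I - V43 - I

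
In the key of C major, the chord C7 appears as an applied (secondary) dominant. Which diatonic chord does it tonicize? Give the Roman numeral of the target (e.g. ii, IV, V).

IV

The chord is a dominant seventh chord on C.
A dominant resolves down a perfect fifth: C → F. In C major, F is scale degree 4, i.e. IV.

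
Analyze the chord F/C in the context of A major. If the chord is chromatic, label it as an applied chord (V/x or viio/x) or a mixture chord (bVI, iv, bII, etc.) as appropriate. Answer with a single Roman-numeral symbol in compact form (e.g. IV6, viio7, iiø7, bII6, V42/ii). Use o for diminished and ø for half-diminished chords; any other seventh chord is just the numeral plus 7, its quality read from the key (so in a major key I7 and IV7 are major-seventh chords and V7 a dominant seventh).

The pitches F-A-C form a major triad rooted on F.
F is the lowered sixth degree of A major (diatonic 6 would be F#). This is a major triad on the lowered sixth degree, borrowed from the parallel minor.
With C in the bass the chord is in second inversion, so the figured bass is 64.

bVI64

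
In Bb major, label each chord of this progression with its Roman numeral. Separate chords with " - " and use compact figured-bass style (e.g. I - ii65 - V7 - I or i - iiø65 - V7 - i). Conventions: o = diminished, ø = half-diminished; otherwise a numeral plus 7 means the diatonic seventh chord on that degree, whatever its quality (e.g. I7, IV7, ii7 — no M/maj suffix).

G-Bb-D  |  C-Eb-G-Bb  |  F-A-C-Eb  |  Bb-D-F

vi - ii7 - V7 - I

G-Bb-D: root G is the submediant; minor triad there is vi.
C-Eb-G-Bb: root C is the supertonic; minor seventh chord there is ii7.
F-A-C-Eb has root F, degree 5 in Bb major, so V7.
Bb-D-F has root Bb, degree 1 in Bb major, so I.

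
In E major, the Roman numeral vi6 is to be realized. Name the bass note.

E

vi in E major has root C#; the chord is C#-E-G#.
The figure 6 means first inversion — the third is in the bass.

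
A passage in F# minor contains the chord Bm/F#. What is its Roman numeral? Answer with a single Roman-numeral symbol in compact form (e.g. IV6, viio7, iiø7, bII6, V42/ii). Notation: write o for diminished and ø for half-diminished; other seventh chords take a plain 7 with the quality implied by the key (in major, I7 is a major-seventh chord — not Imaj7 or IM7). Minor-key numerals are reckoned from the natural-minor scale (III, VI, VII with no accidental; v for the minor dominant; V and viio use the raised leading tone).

Stacked in thirds the chord is B-D-F#: a minor triad on B.
B is scale degree 4 in F# minor, and a minor triad on that degree is written iv.
With F# in the bass the chord is in second inversion, so the figured bass is 64.

iv64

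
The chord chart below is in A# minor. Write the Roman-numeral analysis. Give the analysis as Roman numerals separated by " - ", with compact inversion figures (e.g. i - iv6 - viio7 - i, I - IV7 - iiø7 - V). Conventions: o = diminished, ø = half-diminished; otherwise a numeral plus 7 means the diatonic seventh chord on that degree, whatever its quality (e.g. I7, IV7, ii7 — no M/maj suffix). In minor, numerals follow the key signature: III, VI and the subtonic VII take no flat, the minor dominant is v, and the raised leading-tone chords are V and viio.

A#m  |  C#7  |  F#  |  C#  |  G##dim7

i - V7/VI - VI - III - viio7

A#m: minor triad on A# = scale degree 1 → i.
C#7 is the secondary dominant of VI (dominant seventh chord on C#): V7/VI.
F#: root F# is the submediant; major triad there is VI.
C#: root C# is the mediant; major triad there is III.
G##dim7: fully diminished seventh chord on G## = scale degree 7 → viio7.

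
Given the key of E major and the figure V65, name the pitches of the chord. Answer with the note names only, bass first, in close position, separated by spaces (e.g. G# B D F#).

D# F# A B

In E major, the dominant is B, and the diatonic chord built there is a dominant seventh chord.
That chord is spelled B-D#-F#-A.
With the 65 figure the chord is in first inversion; from the bass D# upward in close position it reads D#-F#-A-B.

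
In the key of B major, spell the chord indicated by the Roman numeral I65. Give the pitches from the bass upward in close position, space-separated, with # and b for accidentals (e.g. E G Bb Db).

In B major, scale degree 1 is B, and the diatonic chord built there is a major seventh chord.
Stacking thirds from B gives B-D#-F#-A#.
With the 65 figure the chord is in first inversion; from the bass D# upward in close position it reads D#-F#-A#-B.

D# F# A# B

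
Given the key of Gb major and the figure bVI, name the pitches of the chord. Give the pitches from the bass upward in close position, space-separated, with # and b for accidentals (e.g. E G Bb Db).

Scale degree 6 in Gb major is Eb; lowering it a half step gives Ebb. bVI is a major triad on the lowered sixth degree, borrowed from the parallel minor.
So the chord is Ebb-Gb-Bbb, a major triad.

Ebb Gb Bbb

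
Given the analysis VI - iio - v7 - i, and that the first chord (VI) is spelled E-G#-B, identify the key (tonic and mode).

G# minor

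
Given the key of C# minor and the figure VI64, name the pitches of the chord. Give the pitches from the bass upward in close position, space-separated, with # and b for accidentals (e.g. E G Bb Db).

E A C#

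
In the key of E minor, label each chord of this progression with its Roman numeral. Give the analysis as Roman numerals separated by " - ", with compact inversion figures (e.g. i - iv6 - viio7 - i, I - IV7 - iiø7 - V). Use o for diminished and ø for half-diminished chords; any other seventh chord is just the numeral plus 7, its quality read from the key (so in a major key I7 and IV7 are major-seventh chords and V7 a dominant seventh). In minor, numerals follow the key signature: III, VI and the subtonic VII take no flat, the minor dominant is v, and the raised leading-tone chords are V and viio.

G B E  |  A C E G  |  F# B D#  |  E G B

i6 - iv7 - V64 - i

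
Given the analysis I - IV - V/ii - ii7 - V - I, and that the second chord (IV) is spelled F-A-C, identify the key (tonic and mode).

IV is given as F-A-C — a major triad with root F.
If F is scale degree 4 and the mode makes that degree carry a major triad, the tonic is C and the mode is major.

C major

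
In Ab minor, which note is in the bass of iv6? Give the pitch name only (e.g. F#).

iv in Ab minor has root Db; the chord is Db-Fb-Ab.
The figure 6 means first inversion — the third is in the bass.

Fb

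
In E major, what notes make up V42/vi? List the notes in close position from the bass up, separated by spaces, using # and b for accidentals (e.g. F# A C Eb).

The slash means an applied dominant: we want the dominant of vi. In E major, vi is C# minor, and its dominant is built on G#.
Building a dominant seventh chord on G# gives G#-B#-D#-F#.
The figured bass 42 indicates third inversion, placing the seventh (F#) in the bass: F#-G#-B#-D#.

F# G# B# D#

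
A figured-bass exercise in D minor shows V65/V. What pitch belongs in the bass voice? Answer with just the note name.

The applied chord V65/V is rooted on E: E-G#-B-D.
The figure 65 means first inversion — the third is in the bass.

G#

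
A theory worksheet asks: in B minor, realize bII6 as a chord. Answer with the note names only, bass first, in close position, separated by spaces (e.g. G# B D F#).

bII6 is the Neapolitan sixth — a major triad on the lowered second degree, here in its customary first inversion. In B minor that root is C.
So the chord is C-E-G.
With the 6 figure the chord is in first inversion; from the bass E upward in close position it reads E-G-C.

E G C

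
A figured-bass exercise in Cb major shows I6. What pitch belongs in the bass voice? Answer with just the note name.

Eb

I in Cb major has root Cb; the chord is Cb-Eb-Gb.
The figure 6 means first inversion — the third is in the bass.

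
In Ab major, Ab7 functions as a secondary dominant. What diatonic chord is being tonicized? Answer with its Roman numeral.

IV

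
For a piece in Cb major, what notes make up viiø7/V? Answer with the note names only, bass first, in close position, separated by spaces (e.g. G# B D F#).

F Ab Cb Eb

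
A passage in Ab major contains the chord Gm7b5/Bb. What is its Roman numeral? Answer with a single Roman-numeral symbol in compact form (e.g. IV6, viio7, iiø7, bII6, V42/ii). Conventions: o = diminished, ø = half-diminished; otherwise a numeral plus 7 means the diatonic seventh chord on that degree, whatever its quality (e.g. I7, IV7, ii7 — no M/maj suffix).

The pitches G-Bb-Db-F form a half-diminished seventh chord rooted on G.
In Ab major, G is the leading tone; the diatonic half-diminished seventh chord there is viiø7.
With Bb in the bass the chord is in first inversion, so the figured bass is 65.

viiø65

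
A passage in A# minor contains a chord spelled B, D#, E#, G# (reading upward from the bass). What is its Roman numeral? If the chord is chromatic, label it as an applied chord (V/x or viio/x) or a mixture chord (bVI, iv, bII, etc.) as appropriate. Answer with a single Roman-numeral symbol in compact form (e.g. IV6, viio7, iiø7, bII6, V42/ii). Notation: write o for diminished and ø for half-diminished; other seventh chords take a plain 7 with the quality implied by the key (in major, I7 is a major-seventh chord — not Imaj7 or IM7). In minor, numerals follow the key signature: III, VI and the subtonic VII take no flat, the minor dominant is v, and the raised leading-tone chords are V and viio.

viiø43/VI

Stacked in thirds the chord is E#-G#-B-D#: a half-diminished seventh chord on E#.
E# sits a half step below F# (VI in A# minor); a diminished chord there is the applied leading-tone chord of VI.
With B in the bass the chord is in second inversion, so the figured bass is 43.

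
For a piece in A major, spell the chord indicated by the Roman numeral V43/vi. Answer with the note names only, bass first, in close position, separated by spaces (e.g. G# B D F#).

The slash means an applied dominant: we want the dominant of vi. In A major, vi is F# minor, and its dominant is built on C#.
Building a dominant seventh chord on C# gives C#-E#-G#-B.
With the 43 figure the chord is in second inversion; from the bass G# upward in close position it reads G#-B-C#-E#.

G# B C# E#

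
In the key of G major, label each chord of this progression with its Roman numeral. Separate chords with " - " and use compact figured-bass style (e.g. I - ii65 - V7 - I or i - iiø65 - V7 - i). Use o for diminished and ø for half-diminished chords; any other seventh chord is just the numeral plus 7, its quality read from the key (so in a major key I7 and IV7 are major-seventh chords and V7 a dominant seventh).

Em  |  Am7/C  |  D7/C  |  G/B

vi - ii65 - V42 - I6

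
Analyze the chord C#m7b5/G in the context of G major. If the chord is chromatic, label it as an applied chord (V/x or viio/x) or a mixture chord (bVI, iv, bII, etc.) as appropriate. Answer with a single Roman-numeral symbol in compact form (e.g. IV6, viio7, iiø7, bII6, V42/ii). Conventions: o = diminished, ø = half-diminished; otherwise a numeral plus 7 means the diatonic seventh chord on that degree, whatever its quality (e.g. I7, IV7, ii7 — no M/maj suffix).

viiø43/V

Stacked in thirds the chord is C#-E-G-B: a half-diminished seventh chord on C#.
C# sits a half step below D (V in G major); a diminished chord there is the applied leading-tone chord of V.
With G in the bass the chord is in second inversion, so the figured bass is 43.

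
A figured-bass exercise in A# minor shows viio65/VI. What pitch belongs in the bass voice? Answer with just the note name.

The applied chord viio65/VI is rooted on E#: E#-G#-B-D.
The figure 65 means first inversion — the third is in the bass.

G#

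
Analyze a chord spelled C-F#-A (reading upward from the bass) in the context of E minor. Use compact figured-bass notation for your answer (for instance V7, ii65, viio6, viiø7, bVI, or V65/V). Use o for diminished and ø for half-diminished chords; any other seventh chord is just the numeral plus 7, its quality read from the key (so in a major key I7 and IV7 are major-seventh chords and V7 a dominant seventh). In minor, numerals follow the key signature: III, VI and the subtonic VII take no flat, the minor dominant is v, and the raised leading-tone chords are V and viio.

iio64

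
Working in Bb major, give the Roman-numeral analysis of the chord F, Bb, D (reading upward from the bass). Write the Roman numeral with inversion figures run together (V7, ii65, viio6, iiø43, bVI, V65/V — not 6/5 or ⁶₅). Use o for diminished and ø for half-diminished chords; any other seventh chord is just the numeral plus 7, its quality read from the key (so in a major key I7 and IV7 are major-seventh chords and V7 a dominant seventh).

Stacked in thirds the chord is Bb-D-F: a major triad on Bb.
Bb is scale degree 1 in Bb major, and a major triad on that degree is written I.
With F in the bass the chord is in second inversion, so the figured bass is 64.

I64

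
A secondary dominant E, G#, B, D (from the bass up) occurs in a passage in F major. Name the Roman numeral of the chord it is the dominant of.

iii

The chord is a dominant seventh chord on E.
A dominant resolves down a perfect fifth: E → A. In F major, A is scale degree 3, i.e. iii.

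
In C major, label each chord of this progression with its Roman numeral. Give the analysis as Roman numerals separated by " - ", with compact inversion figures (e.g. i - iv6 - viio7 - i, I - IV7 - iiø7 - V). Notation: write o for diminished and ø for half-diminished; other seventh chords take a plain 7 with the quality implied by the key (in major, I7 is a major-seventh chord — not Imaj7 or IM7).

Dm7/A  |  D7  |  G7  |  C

Dm7/A: root D is the supertonic; minor seventh chord there is ii43.
D7: a dominant seventh chord on D, the applied dominant of V → V7/V.
G7: dominant seventh chord on G = scale degree 5 → V7.
C: root C is the tonic; major triad there is I.

ii43 - V7/V - V7 - I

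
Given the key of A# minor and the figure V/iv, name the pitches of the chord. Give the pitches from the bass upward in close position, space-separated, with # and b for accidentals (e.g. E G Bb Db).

V/iv is a secondary dominant — the dominant triad of iv. iv in A# minor is D#, so the applied chord's root is A#, a perfect fifth above.
Building a major triad on A# gives A#-C##-E#.

A# C## E#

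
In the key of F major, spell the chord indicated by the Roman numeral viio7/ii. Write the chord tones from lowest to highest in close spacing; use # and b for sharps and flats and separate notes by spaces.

F# A C Eb

viio7/ii is a secondary leading-tone chord. The target ii is G in F major; the applied chord is rooted a semitone below, on F#.
Building a fully diminished seventh chord on F# gives F#-A-C-Eb.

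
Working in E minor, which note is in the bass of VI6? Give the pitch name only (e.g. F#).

E

VI in E minor has root C; the chord is C-E-G.
The figure 6 means first inversion — the third is in the bass.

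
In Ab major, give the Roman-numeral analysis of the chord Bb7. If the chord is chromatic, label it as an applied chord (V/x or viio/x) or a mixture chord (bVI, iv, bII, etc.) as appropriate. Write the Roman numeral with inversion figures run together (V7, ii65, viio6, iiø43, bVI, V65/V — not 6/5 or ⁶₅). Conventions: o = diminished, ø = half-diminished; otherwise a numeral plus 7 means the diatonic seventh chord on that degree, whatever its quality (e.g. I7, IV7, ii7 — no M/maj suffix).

V7/V

Stacked in thirds the chord is Bb-D-F-Ab: a dominant seventh chord on Bb.
Bb is not a diatonic chord root with this quality in Ab major, but it lies a perfect fifth above Eb (V), so the chord functions as an applied dominant of V.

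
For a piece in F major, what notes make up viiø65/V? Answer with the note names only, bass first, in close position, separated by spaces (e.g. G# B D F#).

The slash marks an applied leading-tone chord: viio of V. In F major, V is C, so the leading tone to it is B, a half step below.
Building a half-diminished seventh chord on B gives B-D-F-A.
The figured bass 65 indicates first inversion, placing the third (D) in the bass: D-F-A-B.

D F A B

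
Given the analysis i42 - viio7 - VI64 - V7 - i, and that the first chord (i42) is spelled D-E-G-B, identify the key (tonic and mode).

E minor

The anchor chord is a minor seventh chord on E, labeled i42.
If E is scale degree 1 and the mode makes that degree carry a minor seventh chord, the tonic is E and the mode is minor.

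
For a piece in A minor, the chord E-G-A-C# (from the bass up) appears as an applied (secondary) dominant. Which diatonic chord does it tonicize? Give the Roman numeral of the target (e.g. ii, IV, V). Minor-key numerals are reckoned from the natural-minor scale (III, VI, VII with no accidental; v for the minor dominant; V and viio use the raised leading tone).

iv

The chord is a dominant seventh chord on A.
A dominant resolves down a perfect fifth: A → D. In A minor, D is scale degree 4, i.e. iv.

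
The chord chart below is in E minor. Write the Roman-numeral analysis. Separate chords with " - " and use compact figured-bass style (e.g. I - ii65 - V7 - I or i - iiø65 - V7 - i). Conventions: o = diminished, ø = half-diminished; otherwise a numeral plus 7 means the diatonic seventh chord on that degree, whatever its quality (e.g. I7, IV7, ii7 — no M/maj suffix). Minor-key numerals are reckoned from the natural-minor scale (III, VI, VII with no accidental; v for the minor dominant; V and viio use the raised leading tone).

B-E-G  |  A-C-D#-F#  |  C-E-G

B-E-G: root E is the tonic; minor triad there is i64.
A-C-D#-F# has root D#, degree 7 in E minor, so viio43.
C-E-G: root C is the submediant; major triad there is VI.

i64 - viio43 - VI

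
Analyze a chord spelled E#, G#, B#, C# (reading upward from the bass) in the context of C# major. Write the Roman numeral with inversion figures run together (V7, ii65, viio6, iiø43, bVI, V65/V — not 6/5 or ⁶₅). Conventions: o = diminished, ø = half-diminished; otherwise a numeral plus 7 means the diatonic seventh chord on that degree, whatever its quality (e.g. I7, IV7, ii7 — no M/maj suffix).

I65

Stacked in thirds the chord is C#-E#-G#-B#: a major seventh chord on C#.
In C# major, C# is the tonic; the diatonic major seventh chord there is I7.
With E# in the bass the chord is in first inversion, so the figured bass is 65.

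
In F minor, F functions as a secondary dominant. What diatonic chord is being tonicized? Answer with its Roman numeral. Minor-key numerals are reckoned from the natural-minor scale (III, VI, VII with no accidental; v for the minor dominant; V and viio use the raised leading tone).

The chord is a major triad on F.
A dominant resolves down a perfect fifth: F → Bb. In F minor, Bb is scale degree 4, i.e. iv.

iv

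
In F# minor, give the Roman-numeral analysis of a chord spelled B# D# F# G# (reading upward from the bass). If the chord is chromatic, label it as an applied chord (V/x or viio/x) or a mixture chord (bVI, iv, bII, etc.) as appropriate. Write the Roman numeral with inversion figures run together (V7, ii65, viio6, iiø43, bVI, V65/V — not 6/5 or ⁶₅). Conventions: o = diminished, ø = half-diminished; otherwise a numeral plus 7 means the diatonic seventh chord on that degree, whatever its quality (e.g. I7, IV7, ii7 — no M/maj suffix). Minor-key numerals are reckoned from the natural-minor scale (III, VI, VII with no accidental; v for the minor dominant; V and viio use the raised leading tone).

Stacked in thirds the chord is G#-B#-D#-F#: a dominant seventh chord on G#.
G# is not a diatonic chord root with this quality in F# minor, but it lies a perfect fifth above C# (V), so the chord functions as an applied dominant of V.
With B# in the bass the chord is in first inversion, so the figured bass is 65.

V65/V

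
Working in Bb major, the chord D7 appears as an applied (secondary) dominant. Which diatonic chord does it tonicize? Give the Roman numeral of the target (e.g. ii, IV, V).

vi

The chord is a dominant seventh chord on D.
A dominant resolves down a perfect fifth: D → G. In Bb major, G is scale degree 6, i.e. vi.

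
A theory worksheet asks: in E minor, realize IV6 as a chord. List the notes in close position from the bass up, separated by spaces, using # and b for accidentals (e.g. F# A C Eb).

C# E A

Scale degree 4 in E minor is A; here the chord built on it is altered to a major triad. IV6 is the major subdominant, borrowed from the parallel major.
So the chord is A-C#-E.
The figured bass 6 indicates first inversion, placing the third (C#) in the bass: C#-E-A.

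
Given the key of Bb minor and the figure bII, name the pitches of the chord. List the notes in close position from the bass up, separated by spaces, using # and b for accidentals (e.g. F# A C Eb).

Cb Eb Gb

bII is the Neapolitan chord — a major triad on the lowered second degree. In Bb minor that root is Cb.
So the chord is Cb-Eb-Gb, a major triad.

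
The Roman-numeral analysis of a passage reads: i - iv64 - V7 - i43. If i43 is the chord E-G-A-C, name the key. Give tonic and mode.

The anchor chord is a minor seventh chord on A, labeled i43.
If A is scale degree 1 and the mode makes that degree carry a minor seventh chord, the tonic is A and the mode is minor.

A minor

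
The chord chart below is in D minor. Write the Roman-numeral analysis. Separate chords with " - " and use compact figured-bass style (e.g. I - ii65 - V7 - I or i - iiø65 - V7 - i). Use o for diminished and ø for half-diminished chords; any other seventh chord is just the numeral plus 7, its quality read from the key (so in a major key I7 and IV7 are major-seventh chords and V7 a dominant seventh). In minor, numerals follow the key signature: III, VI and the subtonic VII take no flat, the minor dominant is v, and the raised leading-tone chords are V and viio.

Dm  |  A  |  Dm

i - V - i

Dm: root D is the tonic; minor triad there is i.
A: root A is the dominant; major triad there is V.
Dm: minor triad on D = scale degree 1 → i.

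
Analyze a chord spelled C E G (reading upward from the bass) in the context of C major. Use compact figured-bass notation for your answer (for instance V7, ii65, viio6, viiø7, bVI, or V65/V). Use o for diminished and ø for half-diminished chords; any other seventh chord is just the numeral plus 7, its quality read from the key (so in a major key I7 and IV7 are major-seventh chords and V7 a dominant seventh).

I

The pitches C-E-G form a major triad rooted on C.
C is scale degree 1 in C major, and a major triad on that degree is written I.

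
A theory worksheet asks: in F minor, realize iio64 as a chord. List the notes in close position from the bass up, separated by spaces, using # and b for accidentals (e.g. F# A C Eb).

In F minor, scale degree 2 is G, and the diatonic chord built there is a diminished triad.
Stacking thirds from G gives G-Bb-Db.
The figured bass 64 indicates second inversion, placing the fifth (Db) in the bass: Db-G-Bb.

Db G Bb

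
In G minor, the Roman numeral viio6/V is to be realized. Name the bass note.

E

The applied chord viio6/V is rooted on C#: C#-E-G.
The figure 6 means first inversion — the third is in the bass.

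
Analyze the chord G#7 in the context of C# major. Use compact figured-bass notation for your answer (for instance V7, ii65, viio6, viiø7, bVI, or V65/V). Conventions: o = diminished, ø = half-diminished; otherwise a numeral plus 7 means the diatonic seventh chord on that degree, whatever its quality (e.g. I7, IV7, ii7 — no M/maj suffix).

Stacked in thirds the chord is G#-B#-D#-F#: a dominant seventh chord on G#.
G# is scale degree 5 in C# major, and a dominant seventh chord on that degree is written V7.

V7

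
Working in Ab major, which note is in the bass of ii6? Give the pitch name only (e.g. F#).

ii in Ab major has root Bb; the chord is Bb-Db-F.
The figure 6 means first inversion — the third is in the bass.

Db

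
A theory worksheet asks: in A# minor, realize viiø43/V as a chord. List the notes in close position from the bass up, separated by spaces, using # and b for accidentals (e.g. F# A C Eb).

A# C## D## F##

The slash marks an applied leading-tone chord: viio of V. In A# minor, V is E#, so the leading tone to it is D##, a half step below.
Building a half-diminished seventh chord on D## gives D##-F##-A#-C##.
The figured bass 43 indicates second inversion, placing the fifth (A#) in the bass: A#-C##-D##-F##.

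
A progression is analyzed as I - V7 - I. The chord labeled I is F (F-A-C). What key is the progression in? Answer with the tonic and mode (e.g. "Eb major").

F major

I is given as F-A-C — a major triad with root F.
If F is scale degree 1 and the mode makes that degree carry a major triad, the tonic is F and the mode is major.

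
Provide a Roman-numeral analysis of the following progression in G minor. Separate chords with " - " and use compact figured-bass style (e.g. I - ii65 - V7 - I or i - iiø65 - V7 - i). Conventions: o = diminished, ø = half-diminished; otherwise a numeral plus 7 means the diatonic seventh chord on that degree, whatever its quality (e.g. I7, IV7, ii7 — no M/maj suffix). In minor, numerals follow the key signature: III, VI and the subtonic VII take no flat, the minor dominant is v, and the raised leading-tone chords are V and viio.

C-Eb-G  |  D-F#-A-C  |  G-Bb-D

iv - V7 - i

C-Eb-G: root C is the subdominant; minor triad there is iv.
D-F#-A-C: dominant seventh chord on D = scale degree 5 → V7.
G-Bb-D has root G, degree 1 in G minor, so i.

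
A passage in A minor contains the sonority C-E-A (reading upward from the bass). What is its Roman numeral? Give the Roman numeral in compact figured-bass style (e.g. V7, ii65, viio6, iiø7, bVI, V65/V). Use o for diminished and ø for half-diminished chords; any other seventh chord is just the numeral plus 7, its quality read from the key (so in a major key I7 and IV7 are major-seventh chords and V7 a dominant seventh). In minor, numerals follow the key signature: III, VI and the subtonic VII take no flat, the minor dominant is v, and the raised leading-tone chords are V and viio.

i6

The pitches A-C-E form a minor triad rooted on A.
In A minor, A is the tonic; the diatonic minor triad there is i.
With C in the bass the chord is in first inversion, so the figured bass is 6.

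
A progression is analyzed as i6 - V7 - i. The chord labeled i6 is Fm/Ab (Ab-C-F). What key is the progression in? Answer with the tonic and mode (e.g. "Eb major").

The anchor chord is a minor triad on F, labeled i6.
If F is scale degree 1 and the mode makes that degree carry a minor triad, the tonic is F and the mode is minor.

F minor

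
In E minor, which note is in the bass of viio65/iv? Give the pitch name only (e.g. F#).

The applied chord viio65/iv is rooted on G#: G#-B-D-F.
The figure 65 means first inversion — the third is in the bass.

B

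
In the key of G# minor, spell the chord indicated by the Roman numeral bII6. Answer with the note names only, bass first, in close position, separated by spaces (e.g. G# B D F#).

Scale degree 2 in G# minor is A#; lowering it a half step gives A. bII6 is the Neapolitan sixth — a major triad on the lowered second degree, here in its customary first inversion.
So the chord is A-C#-E.
With the 6 figure the chord is in first inversion; from the bass C# upward in close position it reads C#-E-A.

C# E A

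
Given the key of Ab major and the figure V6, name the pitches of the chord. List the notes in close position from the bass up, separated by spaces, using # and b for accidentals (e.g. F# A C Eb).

G Bb Eb

The numeral's case and figure indicate a major triad. In Ab major its root, the fifth degree, is Eb.
That chord is spelled Eb-G-Bb.
With the 6 figure the chord is in first inversion; from the bass G upward in close position it reads G-Bb-Eb.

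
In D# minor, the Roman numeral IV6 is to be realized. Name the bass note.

IV in D# minor has root G#; the chord is G#-B#-D#.
The figure 6 means first inversion — the third is in the bass.

B#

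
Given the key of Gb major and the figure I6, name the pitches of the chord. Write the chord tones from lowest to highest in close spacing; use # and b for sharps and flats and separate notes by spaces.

Bb Db Gb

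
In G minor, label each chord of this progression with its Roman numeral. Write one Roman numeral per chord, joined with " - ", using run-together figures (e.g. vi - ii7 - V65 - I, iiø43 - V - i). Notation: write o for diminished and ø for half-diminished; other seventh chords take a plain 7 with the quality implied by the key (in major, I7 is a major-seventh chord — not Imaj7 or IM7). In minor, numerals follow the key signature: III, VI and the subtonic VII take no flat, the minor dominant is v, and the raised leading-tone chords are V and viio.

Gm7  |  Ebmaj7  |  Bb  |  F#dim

Gm7: minor seventh chord on G = scale degree 1 → i7.
Ebmaj7: major seventh chord on Eb = scale degree 6 → VI7.
Bb: root Bb is the mediant; major triad there is III.
F#dim has root F#, degree 7 in G minor, so viio.

i7 - VI7 - III - viio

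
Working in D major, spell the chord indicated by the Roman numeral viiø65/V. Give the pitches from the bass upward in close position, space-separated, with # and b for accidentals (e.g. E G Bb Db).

B D F# G#

The slash marks an applied leading-tone chord: viio of V. In D major, V is A, so the leading tone to it is G#, a half step below.
Building a half-diminished seventh chord on G# gives G#-B-D-F#.
With the 65 figure the chord is in first inversion; from the bass B upward in close position it reads B-D-F#-G#.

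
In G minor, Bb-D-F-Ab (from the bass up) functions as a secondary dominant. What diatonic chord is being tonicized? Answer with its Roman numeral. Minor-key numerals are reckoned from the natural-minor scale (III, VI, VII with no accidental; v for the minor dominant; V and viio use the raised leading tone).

The chord is a dominant seventh chord on Bb.
A dominant resolves down a perfect fifth: Bb → Eb. In G minor, Eb is scale degree 6, i.e. VI.

VI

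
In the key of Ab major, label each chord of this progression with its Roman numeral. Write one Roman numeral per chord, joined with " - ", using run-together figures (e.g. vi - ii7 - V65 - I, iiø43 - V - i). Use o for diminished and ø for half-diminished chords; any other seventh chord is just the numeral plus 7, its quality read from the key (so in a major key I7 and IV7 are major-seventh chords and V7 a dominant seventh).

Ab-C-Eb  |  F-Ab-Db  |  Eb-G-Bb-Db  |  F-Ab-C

I - IV6 - V7 - vi

Ab-C-Eb has root Ab, degree 1 in Ab major, so I.
F-Ab-Db: root Db is the subdominant; major triad there is IV6.
Eb-G-Bb-Db has root Eb, degree 5 in Ab major, so V7.
F-Ab-C: minor triad on F = scale degree 6 → vi.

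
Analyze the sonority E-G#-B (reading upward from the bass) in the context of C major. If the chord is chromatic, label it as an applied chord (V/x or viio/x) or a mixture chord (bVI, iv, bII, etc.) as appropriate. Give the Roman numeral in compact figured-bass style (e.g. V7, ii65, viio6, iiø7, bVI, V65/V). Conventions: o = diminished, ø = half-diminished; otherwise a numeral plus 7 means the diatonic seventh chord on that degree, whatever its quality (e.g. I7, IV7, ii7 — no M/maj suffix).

V/vi

The pitches E-G#-B form a major triad rooted on E.
E is not a diatonic chord root with this quality in C major, but it lies a perfect fifth above A (vi), so the chord functions as an applied dominant of vi.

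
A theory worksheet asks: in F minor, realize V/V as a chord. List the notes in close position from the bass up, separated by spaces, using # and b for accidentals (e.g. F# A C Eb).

G B D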